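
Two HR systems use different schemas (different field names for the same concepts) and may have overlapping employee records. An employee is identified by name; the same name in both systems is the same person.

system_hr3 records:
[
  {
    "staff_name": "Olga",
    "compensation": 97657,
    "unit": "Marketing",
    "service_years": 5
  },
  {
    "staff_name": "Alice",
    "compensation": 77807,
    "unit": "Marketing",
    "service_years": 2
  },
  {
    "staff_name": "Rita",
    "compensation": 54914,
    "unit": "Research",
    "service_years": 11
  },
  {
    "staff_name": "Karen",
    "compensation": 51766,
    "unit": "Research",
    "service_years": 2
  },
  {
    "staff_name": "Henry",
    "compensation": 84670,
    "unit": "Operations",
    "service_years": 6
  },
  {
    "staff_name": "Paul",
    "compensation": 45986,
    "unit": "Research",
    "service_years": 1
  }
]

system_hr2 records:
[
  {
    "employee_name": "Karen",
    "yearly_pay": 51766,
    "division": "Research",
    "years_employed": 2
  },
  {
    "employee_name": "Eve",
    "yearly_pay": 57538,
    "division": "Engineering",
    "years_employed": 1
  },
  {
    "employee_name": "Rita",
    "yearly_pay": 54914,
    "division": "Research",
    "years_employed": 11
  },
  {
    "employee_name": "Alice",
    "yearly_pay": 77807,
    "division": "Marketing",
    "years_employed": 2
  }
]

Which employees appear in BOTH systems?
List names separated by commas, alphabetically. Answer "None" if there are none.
Alice, Karen, Rita

Schema mapping: "staff_name" (system_hr3) = "employee_name" (system_hr2) = employee name

Names in system_hr3: ['Alice', 'Henry', 'Karen', 'Olga', 'Paul', 'Rita']
Names in system_hr2: ['Alice', 'Eve', 'Karen', 'Rita']

Intersection: ['Alice', 'Karen', 'Rita']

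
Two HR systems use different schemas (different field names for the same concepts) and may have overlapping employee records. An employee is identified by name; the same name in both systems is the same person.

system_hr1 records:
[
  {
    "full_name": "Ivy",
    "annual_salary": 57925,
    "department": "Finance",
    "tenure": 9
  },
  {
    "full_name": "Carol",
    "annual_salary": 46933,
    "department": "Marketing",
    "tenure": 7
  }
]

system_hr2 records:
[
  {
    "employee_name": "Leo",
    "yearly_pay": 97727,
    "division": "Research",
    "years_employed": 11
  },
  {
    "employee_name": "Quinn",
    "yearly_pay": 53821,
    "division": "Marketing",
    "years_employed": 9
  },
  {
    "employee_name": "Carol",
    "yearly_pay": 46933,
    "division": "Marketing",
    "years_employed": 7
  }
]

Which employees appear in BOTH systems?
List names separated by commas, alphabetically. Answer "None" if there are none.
Carol

Schema mapping: "full_name" (system_hr1) = "employee_name" (system_hr2) = employee name

Names in system_hr1: ['Carol', 'Ivy']
Names in system_hr2: ['Carol', 'Leo', 'Quinn']

Intersection: ['Carol']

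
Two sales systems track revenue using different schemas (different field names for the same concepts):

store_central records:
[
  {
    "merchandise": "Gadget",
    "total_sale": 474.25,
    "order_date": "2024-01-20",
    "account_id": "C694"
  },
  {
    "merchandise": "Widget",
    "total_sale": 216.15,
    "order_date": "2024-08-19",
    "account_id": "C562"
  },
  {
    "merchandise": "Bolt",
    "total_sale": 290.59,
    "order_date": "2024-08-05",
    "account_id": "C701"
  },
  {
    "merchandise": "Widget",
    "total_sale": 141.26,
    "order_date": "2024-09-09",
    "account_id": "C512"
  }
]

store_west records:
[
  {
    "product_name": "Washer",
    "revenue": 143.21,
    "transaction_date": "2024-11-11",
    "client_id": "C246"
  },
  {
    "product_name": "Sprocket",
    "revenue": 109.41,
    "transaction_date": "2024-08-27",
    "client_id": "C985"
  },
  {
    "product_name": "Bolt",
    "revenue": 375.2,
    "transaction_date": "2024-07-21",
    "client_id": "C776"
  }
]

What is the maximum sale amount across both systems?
474.25

Reconcile: "total_sale" (store_central) = "revenue" (store_west) = sale amount

Maximum in store_central: 474.25
Maximum in store_west: 375.2

Overall maximum: max(474.25, 375.2) = 474.25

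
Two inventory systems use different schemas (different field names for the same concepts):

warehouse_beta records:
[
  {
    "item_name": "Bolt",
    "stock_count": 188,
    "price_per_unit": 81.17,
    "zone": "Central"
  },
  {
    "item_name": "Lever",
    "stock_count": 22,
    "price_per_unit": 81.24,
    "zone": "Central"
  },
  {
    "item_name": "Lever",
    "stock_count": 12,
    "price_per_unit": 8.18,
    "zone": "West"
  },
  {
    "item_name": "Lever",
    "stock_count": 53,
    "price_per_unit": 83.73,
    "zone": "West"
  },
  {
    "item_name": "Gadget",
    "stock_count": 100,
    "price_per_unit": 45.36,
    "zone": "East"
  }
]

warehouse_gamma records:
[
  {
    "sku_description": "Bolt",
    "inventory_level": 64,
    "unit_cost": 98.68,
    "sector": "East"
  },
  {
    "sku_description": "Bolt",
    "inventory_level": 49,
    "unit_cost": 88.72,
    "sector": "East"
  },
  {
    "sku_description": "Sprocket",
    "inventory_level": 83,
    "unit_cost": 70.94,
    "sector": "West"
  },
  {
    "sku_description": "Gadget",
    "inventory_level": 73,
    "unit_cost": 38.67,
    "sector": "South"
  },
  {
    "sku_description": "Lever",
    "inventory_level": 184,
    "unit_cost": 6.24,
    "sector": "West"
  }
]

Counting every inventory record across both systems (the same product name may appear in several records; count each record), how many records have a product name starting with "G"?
2

Schema mapping: "item_name" (warehouse_beta) = "sku_description" (warehouse_gamma) = product name

Records with product name starting with "G" in warehouse_beta: 1
Records with product name starting with "G" in warehouse_gamma: 1

Total: 1 + 1 = 2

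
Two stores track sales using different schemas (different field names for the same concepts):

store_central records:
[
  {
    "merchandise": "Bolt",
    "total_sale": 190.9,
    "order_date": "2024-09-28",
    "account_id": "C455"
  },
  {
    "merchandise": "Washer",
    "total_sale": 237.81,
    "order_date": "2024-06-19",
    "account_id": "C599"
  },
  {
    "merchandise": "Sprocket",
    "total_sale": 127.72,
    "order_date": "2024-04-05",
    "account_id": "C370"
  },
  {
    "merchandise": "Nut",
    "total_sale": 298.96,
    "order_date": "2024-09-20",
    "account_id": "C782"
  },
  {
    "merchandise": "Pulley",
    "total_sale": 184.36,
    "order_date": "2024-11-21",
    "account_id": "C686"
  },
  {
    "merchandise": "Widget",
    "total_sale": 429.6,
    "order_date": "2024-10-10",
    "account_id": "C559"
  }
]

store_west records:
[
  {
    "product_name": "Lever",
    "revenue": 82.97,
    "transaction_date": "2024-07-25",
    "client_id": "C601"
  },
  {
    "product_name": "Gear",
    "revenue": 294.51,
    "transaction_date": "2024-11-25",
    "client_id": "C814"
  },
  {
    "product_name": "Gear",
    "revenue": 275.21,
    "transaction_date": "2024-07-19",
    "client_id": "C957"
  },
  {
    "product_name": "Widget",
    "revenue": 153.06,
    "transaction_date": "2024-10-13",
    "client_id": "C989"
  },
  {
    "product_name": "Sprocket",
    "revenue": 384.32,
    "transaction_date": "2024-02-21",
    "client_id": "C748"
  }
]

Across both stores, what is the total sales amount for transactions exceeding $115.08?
2576.45

Schema mapping: "total_sale" (store_central) = "revenue" (store_west) = sale amount

Sum of sales > $115.08 in store_central: 1469.35
Sum of sales > $115.08 in store_west: 1107.1

Total: 1469.35 + 1107.1 = 2576.45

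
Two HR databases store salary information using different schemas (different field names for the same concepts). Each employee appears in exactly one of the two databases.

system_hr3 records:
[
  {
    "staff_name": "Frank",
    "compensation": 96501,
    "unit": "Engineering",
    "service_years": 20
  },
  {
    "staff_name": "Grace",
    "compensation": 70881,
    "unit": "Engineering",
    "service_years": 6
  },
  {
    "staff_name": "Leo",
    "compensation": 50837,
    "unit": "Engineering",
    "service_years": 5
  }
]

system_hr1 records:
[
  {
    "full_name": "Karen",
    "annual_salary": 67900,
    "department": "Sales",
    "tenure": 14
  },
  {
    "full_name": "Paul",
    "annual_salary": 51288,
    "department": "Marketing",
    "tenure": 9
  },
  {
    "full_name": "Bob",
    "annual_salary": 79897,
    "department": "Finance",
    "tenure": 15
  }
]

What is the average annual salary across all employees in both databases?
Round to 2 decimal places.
69550.67

Schema mapping: "compensation" (system_hr3) = "annual_salary" (system_hr1) = annual salary

All salaries: [96501, 70881, 50837, 67900, 51288, 79897]
Sum: 417304
Count: 6
Average: 417304 / 6 = 69550.67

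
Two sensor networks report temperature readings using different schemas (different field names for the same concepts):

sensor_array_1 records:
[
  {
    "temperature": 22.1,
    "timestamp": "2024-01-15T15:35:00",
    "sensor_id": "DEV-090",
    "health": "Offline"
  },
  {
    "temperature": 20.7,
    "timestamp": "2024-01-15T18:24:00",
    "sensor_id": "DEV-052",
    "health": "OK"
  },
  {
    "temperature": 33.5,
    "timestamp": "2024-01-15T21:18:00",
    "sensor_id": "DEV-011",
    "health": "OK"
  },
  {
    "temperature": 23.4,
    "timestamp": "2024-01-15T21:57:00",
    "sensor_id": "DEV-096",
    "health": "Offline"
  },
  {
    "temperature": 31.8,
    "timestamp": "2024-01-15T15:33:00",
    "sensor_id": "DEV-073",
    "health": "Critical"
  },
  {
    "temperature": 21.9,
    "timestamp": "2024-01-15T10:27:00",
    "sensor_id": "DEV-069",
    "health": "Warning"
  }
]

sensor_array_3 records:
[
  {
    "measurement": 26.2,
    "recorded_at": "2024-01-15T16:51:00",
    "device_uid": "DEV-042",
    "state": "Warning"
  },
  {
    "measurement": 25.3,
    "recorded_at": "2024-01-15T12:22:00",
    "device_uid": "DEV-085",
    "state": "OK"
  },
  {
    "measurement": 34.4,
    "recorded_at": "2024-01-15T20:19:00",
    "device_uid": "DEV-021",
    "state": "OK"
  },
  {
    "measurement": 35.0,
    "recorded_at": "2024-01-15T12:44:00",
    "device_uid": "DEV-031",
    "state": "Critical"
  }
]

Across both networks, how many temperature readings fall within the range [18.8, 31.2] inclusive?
6

Schema mapping: "temperature" (sensor_array_1) = "measurement" (sensor_array_3) = temperature

Readings in [18.8, 31.2] from sensor_array_1: 4
Readings in [18.8, 31.2] from sensor_array_3: 2

Total count: 4 + 2 = 6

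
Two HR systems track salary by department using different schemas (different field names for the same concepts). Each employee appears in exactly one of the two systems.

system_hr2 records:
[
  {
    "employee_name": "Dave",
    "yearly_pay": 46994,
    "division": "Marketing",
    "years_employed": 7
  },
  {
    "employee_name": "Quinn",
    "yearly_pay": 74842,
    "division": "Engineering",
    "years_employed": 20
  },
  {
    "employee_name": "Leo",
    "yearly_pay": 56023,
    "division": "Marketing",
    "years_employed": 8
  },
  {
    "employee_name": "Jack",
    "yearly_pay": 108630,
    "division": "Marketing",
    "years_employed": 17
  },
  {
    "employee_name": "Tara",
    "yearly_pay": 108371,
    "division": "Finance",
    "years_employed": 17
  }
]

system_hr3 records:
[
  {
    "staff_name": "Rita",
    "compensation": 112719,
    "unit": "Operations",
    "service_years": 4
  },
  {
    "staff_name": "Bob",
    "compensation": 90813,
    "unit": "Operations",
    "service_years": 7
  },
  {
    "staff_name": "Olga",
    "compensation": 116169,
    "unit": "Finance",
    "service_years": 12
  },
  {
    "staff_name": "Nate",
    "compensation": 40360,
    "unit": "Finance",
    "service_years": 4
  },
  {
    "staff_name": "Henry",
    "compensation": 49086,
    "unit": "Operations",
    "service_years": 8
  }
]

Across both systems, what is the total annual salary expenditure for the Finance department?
264900

Schema mappings:
- "division" (system_hr2) = "unit" (system_hr3) = department
- "yearly_pay" (system_hr2) = "compensation" (system_hr3) = salary

Finance salaries from system_hr2: 108371
Finance salaries from system_hr3: 156529

Total: 108371 + 156529 = 264900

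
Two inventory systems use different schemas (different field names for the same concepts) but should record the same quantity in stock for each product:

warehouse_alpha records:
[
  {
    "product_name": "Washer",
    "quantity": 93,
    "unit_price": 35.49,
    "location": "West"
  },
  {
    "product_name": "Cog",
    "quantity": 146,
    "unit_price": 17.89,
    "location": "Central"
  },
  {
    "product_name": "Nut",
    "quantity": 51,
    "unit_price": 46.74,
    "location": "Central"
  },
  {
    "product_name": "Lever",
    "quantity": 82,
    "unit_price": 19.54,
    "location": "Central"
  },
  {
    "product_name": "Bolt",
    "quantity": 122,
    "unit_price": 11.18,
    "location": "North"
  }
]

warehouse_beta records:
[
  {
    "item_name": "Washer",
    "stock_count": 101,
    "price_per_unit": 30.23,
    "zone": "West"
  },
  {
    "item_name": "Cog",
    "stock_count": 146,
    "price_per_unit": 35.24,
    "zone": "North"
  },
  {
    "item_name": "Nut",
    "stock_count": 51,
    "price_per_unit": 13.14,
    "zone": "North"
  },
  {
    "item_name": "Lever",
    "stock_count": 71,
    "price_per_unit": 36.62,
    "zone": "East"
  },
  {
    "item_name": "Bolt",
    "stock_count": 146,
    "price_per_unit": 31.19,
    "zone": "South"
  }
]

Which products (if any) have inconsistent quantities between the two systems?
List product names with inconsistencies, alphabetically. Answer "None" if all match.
Bolt, Lever, Washer

Schema mappings:
- "product_name" (warehouse_alpha) = "item_name" (warehouse_beta) = product name
- "quantity" (warehouse_alpha) = "stock_count" (warehouse_beta) = quantity

Comparison:
  Washer: 93 vs 101 - MISMATCH
  Cog: 146 vs 146 - MATCH
  Nut: 51 vs 51 - MATCH
  Lever: 82 vs 71 - MISMATCH
  Bolt: 122 vs 146 - MISMATCH

Products with inconsistencies: Bolt, Lever, Washer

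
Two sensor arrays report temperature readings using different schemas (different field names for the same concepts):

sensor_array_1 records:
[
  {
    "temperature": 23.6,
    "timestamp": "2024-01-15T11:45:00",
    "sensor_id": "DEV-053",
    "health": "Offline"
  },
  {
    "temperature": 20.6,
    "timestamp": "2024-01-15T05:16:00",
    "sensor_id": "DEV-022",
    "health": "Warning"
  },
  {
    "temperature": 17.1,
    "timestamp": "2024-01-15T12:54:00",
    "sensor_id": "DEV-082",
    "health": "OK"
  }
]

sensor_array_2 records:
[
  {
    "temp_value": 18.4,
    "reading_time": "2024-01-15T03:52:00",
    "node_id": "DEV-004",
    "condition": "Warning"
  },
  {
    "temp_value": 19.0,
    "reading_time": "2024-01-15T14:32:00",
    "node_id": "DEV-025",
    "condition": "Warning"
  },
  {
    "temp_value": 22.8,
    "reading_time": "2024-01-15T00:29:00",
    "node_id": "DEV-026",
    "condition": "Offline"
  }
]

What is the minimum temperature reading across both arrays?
17.1

Schema mapping: "temperature" (sensor_array_1) = "temp_value" (sensor_array_2) = temperature reading

Minimum in sensor_array_1: 17.1
Minimum in sensor_array_2: 18.4

Overall minimum: min(17.1, 18.4) = 17.1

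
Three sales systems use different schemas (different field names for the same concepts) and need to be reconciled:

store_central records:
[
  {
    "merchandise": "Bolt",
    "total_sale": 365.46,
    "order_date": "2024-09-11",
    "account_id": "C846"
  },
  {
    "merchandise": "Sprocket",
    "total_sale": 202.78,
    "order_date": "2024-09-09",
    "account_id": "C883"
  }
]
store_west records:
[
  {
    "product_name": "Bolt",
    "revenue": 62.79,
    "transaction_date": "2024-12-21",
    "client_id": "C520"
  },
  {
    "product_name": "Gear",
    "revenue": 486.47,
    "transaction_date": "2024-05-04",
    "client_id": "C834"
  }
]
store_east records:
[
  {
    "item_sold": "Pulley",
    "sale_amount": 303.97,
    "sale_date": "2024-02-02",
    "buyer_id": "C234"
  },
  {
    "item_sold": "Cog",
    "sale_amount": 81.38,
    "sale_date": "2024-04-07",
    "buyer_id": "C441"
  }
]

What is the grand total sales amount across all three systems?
1502.85

Schema reconciliation - all amount fields map to sale amount:

store_central (total_sale): 568.24
store_west (revenue): 549.26
store_east (sale_amount): 385.35

Grand total: 1502.85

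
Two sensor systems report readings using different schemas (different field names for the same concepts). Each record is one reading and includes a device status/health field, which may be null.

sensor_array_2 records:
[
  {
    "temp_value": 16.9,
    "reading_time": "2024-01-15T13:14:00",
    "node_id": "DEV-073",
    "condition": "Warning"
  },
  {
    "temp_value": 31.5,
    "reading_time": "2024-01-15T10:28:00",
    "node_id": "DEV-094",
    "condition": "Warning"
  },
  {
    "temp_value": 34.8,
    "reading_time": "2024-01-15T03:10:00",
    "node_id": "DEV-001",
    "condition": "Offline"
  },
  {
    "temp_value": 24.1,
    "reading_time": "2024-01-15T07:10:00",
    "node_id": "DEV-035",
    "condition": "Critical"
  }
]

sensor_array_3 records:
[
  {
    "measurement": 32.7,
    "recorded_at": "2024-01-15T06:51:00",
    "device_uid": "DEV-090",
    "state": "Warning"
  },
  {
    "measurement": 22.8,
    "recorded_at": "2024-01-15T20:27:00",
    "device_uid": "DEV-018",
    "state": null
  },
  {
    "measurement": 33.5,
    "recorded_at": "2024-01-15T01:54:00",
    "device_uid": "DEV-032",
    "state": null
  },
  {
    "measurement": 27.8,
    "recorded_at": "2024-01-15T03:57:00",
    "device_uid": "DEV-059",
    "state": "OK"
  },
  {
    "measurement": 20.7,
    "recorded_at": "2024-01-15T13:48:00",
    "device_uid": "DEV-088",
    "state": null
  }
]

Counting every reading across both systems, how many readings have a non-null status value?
6

Schema mapping: "condition" (sensor_array_2) = "state" (sensor_array_3) = status

Non-null in sensor_array_2: 4
Non-null in sensor_array_3: 2

Total non-null: 4 + 2 = 6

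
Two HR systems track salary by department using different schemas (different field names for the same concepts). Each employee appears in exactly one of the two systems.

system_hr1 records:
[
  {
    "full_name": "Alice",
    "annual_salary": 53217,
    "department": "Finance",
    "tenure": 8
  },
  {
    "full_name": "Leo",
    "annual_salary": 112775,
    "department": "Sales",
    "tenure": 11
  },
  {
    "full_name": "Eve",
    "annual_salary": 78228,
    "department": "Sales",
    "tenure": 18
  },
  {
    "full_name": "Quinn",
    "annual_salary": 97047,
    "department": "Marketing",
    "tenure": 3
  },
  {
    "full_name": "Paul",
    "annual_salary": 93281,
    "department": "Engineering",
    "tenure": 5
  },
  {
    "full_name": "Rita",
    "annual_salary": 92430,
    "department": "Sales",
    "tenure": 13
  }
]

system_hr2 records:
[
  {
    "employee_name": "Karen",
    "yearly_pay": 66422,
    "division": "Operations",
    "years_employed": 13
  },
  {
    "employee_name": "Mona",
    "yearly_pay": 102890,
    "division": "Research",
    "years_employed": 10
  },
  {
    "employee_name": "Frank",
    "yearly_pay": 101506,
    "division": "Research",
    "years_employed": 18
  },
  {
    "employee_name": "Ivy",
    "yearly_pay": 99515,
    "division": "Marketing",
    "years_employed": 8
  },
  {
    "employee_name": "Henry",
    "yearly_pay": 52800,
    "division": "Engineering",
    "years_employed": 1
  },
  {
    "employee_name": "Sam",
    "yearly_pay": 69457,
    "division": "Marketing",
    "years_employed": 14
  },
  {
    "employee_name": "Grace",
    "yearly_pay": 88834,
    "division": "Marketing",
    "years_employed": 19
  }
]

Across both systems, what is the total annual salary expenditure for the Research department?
204396

Schema mappings:
- "department" (system_hr1) = "division" (system_hr2) = department
- "annual_salary" (system_hr1) = "yearly_pay" (system_hr2) = salary

Research salaries from system_hr1: 0
Research salaries from system_hr2: 204396

Total: 0 + 204396 = 204396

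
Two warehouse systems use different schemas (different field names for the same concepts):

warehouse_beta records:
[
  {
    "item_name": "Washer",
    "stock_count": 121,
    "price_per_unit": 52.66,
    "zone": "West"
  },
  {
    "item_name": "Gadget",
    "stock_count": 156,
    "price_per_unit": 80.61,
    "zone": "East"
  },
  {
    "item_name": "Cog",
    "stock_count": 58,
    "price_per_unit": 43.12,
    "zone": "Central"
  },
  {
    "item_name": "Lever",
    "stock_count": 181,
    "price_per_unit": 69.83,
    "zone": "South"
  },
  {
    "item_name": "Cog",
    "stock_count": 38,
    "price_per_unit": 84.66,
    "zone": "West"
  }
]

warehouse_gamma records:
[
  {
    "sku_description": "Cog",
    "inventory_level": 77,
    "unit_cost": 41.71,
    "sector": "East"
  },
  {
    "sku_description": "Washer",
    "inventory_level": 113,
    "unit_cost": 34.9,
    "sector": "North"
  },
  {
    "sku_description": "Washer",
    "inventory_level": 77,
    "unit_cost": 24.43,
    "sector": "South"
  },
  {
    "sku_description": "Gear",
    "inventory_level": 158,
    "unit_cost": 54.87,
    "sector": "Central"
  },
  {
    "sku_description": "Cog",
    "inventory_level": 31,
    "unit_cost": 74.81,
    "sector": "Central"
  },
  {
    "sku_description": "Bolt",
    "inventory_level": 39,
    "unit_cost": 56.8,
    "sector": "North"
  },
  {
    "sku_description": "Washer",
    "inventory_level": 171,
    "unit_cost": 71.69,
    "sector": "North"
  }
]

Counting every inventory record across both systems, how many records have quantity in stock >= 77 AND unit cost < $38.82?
2

Schema mappings:
- "stock_count" (warehouse_beta) = "inventory_level" (warehouse_gamma) = quantity
- "price_per_unit" (warehouse_beta) = "unit_cost" (warehouse_gamma) = unit cost

Records meeting both conditions in warehouse_beta: 0
Records meeting both conditions in warehouse_gamma: 2

Total: 0 + 2 = 2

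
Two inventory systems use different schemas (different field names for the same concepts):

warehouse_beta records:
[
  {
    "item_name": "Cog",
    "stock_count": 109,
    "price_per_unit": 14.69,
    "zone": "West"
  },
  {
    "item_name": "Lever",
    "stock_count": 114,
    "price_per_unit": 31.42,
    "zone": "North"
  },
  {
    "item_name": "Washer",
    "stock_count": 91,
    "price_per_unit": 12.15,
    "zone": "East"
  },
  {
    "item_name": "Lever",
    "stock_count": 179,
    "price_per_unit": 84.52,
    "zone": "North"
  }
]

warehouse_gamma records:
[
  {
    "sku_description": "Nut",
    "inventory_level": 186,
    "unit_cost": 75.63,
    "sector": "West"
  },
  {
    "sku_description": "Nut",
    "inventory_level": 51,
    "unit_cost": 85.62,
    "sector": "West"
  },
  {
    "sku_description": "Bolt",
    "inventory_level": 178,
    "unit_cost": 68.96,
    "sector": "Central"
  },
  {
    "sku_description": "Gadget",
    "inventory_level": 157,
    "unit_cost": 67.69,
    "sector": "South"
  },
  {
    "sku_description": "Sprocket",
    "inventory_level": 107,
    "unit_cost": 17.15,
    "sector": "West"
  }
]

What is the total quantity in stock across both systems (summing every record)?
1172

To reconcile these schemas, identify the field holding the quantity in stock in each system:
1. In warehouse_beta it is "stock_count"
2. In warehouse_gamma it is "inventory_level"

From warehouse_beta: 109 + 114 + 91 + 179 = 493
From warehouse_gamma: 186 + 51 + 178 + 157 + 107 = 679

Total: 493 + 679 = 1172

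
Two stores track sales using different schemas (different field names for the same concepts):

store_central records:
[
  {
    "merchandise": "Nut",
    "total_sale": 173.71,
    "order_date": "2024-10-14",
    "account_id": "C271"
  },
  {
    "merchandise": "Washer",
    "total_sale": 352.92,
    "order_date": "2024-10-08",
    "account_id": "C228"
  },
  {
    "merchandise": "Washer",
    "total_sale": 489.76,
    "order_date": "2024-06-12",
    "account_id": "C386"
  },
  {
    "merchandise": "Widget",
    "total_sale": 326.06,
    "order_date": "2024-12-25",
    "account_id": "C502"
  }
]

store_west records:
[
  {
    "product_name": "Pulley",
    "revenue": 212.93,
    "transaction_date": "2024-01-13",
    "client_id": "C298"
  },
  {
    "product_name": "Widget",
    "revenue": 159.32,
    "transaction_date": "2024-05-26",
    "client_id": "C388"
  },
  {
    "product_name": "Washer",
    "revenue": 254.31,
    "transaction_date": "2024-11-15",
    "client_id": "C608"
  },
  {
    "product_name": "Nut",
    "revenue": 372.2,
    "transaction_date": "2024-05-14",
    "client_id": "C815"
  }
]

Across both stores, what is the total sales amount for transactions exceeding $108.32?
2341.21

Schema mapping: "total_sale" (store_central) = "revenue" (store_west) = sale amount

Sum of sales > $108.32 in store_central: 1342.45
Sum of sales > $108.32 in store_west: 998.76

Total: 1342.45 + 998.76 = 2341.21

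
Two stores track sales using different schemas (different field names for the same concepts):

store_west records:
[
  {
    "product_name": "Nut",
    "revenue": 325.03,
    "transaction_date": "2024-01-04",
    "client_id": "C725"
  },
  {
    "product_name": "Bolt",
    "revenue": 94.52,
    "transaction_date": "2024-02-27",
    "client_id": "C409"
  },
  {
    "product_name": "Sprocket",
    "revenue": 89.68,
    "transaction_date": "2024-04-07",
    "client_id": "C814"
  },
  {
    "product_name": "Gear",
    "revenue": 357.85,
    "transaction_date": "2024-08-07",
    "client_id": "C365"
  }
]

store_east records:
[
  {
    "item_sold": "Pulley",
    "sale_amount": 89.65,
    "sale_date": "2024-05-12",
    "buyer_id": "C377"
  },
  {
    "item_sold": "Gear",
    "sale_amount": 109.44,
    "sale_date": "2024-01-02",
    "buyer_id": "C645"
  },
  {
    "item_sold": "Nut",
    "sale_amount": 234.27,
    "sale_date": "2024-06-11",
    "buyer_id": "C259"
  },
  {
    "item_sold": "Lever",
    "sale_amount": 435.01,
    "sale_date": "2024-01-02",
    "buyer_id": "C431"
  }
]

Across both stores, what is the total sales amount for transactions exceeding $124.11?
1352.16

Schema mapping: "revenue" (store_west) = "sale_amount" (store_east) = sale amount

Sum of sales > $124.11 in store_west: 682.88
Sum of sales > $124.11 in store_east: 669.28

Total: 682.88 + 669.28 = 1352.16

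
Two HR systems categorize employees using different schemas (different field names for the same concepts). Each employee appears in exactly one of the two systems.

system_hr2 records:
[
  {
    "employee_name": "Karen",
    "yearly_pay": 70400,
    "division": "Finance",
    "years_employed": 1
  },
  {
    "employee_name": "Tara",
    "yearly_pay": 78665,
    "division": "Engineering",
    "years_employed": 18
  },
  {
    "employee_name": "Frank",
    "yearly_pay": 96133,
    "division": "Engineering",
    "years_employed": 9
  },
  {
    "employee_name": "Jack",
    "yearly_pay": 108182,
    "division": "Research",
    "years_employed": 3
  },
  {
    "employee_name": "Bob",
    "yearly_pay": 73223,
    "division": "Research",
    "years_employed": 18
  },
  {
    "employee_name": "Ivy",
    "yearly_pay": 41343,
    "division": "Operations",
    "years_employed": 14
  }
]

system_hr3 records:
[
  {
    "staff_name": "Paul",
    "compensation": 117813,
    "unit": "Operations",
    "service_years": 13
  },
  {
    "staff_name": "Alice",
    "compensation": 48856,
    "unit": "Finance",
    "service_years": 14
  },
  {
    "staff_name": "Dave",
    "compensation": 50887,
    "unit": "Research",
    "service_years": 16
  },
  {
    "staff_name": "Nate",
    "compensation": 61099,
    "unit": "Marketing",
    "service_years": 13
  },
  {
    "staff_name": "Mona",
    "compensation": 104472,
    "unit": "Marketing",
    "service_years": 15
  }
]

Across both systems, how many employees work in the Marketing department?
2

Schema mapping: "division" (system_hr2) = "unit" (system_hr3) = department

Marketing employees in system_hr2: 0
Marketing employees in system_hr3: 2

Total in Marketing: 0 + 2 = 2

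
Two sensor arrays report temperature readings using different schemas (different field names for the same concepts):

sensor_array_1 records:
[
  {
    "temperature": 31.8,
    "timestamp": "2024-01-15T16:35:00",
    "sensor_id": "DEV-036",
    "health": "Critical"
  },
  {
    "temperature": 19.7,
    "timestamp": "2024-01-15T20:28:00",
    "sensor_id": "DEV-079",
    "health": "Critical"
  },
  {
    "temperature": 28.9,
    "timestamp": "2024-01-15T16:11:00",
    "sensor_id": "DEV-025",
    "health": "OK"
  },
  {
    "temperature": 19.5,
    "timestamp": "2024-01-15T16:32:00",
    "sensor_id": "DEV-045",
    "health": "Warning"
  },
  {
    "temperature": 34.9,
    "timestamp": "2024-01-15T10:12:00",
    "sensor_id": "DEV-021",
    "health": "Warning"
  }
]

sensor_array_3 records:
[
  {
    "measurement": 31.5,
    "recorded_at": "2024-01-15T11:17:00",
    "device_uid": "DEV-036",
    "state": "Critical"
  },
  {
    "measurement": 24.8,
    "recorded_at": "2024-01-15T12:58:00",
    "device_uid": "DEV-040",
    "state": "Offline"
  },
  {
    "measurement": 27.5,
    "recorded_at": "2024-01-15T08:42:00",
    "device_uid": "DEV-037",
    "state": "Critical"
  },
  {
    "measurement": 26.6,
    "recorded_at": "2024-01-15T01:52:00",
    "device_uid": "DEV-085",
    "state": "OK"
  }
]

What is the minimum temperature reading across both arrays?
19.5

Schema mapping: "temperature" (sensor_array_1) = "measurement" (sensor_array_3) = temperature reading

Minimum in sensor_array_1: 19.5
Minimum in sensor_array_3: 24.8

Overall minimum: min(19.5, 24.8) = 19.5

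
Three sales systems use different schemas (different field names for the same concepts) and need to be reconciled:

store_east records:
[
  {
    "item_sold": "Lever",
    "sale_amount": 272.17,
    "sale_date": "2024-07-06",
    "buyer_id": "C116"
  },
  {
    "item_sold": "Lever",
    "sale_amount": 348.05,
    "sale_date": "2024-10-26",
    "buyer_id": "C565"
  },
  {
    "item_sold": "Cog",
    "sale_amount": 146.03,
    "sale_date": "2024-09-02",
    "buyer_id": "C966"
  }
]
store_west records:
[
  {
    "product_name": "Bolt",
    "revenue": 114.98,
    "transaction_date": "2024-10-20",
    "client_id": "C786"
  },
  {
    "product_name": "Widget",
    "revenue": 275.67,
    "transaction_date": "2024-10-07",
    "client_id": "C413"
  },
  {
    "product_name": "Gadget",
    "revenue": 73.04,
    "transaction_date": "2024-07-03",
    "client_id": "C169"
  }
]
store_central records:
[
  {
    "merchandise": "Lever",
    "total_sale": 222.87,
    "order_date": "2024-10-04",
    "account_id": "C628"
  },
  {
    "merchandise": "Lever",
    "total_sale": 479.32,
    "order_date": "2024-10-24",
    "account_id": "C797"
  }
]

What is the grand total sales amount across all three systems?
1932.13

Schema reconciliation - all amount fields map to sale amount:

store_east (sale_amount): 766.25
store_west (revenue): 463.69
store_central (total_sale): 702.19

Grand total: 1932.13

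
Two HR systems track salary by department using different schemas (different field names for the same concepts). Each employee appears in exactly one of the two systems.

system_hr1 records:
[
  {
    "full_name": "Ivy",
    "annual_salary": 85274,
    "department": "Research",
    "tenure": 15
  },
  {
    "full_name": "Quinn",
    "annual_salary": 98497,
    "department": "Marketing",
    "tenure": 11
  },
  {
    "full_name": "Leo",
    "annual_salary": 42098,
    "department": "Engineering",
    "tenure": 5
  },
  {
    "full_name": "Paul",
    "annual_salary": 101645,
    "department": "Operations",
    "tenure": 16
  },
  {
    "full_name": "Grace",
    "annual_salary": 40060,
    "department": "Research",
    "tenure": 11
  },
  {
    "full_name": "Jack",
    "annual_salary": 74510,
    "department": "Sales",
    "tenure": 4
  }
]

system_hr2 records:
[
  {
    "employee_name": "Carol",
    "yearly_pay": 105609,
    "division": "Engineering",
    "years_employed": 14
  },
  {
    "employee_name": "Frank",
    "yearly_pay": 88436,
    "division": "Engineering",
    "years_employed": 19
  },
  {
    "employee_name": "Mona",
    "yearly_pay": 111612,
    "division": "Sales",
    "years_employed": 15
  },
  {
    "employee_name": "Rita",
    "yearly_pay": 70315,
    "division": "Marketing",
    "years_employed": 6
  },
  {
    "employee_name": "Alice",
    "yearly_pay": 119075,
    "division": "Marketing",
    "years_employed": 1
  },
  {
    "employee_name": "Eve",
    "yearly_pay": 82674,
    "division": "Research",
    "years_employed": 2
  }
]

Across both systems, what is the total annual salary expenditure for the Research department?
208008

Schema mappings:
- "department" (system_hr1) = "division" (system_hr2) = department
- "annual_salary" (system_hr1) = "yearly_pay" (system_hr2) = salary

Research salaries from system_hr1: 125334
Research salaries from system_hr2: 82674

Total: 125334 + 82674 = 208008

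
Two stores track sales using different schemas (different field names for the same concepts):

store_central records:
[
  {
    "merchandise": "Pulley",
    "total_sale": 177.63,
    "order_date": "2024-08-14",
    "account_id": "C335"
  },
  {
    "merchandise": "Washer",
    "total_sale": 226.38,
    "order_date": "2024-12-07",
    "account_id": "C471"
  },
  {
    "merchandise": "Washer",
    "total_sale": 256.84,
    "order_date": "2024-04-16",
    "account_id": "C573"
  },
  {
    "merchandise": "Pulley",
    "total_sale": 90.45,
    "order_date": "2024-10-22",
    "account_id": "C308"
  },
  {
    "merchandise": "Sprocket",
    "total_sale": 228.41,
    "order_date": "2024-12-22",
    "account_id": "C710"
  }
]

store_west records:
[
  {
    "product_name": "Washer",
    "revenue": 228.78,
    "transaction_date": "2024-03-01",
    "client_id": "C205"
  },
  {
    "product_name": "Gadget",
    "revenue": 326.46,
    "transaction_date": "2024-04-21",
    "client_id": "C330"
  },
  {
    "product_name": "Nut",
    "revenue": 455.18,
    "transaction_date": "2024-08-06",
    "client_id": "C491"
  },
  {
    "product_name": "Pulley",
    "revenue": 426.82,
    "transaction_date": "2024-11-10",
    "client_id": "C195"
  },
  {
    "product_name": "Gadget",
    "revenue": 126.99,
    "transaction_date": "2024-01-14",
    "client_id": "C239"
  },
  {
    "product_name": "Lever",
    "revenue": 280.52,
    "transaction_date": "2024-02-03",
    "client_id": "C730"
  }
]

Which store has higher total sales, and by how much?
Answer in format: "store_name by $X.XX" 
store_west by $865.04

Schema mapping: "total_sale" (store_central) = "revenue" (store_west) = sale amount

Total for store_central: 979.71
Total for store_west: 1844.75

Difference: |979.71 - 1844.75| = 865.04
store_west has higher sales by $865.04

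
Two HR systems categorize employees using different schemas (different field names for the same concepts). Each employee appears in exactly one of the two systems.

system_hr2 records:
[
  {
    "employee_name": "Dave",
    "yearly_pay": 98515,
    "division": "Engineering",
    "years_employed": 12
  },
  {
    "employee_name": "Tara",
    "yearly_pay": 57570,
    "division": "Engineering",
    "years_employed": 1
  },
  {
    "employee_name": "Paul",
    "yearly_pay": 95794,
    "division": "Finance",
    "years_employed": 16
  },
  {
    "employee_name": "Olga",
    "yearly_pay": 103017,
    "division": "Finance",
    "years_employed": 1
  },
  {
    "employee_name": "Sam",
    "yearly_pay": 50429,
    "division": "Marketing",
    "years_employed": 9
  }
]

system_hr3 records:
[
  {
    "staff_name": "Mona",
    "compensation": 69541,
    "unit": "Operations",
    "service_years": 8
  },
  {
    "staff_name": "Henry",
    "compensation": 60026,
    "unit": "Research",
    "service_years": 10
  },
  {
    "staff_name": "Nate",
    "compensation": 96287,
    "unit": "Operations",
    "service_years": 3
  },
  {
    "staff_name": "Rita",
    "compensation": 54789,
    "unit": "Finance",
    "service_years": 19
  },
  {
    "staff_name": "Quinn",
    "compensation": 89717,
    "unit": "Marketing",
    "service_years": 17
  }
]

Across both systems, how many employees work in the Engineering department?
2

Schema mapping: "division" (system_hr2) = "unit" (system_hr3) = department

Engineering employees in system_hr2: 2
Engineering employees in system_hr3: 0

Total in Engineering: 2 + 0 = 2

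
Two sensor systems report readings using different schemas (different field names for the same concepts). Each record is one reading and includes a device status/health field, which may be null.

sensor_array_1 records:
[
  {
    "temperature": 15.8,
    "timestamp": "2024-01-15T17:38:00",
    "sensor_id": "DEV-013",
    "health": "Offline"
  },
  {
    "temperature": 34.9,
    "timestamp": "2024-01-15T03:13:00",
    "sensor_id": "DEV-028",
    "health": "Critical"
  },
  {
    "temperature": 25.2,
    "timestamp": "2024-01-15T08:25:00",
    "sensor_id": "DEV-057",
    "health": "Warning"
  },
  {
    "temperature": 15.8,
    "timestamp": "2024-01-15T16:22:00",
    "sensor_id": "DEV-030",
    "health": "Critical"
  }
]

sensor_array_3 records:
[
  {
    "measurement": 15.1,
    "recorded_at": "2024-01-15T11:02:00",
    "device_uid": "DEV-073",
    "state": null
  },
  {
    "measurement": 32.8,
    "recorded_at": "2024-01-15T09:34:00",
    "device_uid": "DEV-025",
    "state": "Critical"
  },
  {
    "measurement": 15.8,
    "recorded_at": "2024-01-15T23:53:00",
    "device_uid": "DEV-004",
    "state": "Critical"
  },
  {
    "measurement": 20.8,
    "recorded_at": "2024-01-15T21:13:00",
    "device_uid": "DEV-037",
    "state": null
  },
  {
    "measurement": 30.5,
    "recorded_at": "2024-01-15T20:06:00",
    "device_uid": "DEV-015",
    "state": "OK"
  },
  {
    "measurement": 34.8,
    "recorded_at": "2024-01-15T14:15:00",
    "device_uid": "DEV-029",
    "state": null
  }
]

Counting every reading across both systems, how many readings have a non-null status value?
7

Schema mapping: "health" (sensor_array_1) = "state" (sensor_array_3) = status

Non-null in sensor_array_1: 4
Non-null in sensor_array_3: 3

Total non-null: 4 + 3 = 7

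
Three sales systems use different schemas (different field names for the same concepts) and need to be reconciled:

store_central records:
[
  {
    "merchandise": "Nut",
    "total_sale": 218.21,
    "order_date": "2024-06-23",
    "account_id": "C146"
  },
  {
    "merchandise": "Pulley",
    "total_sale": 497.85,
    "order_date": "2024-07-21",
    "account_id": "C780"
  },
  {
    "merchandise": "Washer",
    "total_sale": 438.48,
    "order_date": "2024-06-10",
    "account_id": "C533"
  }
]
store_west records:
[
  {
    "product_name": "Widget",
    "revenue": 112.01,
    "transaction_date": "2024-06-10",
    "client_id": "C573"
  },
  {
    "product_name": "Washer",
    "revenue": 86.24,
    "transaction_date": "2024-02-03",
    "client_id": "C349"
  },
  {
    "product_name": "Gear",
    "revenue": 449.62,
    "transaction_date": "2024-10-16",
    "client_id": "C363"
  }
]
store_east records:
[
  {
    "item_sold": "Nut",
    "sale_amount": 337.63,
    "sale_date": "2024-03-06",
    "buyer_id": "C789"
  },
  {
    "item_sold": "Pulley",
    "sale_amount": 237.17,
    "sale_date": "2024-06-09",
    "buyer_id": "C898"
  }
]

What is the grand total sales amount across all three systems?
2377.21

Schema reconciliation - all amount fields map to sale amount:

store_central (total_sale): 1154.54
store_west (revenue): 647.87
store_east (sale_amount): 574.8

Grand total: 2377.21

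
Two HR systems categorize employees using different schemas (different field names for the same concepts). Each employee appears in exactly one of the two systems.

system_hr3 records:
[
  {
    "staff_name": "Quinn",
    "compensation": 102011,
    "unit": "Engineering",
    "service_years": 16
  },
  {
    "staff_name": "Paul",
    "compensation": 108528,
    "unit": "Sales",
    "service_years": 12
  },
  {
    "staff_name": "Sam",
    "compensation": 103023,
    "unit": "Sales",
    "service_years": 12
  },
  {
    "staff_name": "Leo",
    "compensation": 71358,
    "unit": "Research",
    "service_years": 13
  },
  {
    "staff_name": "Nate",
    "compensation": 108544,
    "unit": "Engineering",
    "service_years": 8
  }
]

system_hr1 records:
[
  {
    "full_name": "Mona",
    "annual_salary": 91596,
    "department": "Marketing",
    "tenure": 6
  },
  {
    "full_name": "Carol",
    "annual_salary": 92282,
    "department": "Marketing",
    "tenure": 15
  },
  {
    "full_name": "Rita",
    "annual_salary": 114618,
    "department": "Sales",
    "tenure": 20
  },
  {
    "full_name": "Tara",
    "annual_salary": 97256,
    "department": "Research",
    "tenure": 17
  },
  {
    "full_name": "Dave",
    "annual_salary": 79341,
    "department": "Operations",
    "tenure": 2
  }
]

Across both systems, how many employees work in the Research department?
2

Schema mapping: "unit" (system_hr3) = "department" (system_hr1) = department

Research employees in system_hr3: 1
Research employees in system_hr1: 1

Total in Research: 1 + 1 = 2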